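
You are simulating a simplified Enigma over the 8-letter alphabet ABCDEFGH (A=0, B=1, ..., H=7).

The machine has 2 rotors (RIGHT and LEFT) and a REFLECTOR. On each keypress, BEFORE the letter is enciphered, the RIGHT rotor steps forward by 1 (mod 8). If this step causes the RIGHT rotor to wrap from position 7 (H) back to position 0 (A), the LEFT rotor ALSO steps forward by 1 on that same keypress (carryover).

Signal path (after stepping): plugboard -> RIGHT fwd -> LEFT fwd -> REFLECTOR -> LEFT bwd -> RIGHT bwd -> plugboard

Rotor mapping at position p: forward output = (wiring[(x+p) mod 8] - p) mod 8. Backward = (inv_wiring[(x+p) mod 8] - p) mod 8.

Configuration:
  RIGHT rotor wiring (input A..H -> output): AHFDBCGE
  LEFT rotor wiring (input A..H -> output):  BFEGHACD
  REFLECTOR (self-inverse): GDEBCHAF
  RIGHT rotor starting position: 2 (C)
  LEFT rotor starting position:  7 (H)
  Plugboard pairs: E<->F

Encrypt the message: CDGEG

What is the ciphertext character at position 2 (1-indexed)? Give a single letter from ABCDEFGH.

Char 1 ('C'): step: R->3, L=7; C->plug->C->R->H->L->D->refl->B->L'->G->R'->B->plug->B
Char 2 ('D'): step: R->4, L=7; D->plug->D->R->A->L->E->refl->C->L'->B->R'->G->plug->G

G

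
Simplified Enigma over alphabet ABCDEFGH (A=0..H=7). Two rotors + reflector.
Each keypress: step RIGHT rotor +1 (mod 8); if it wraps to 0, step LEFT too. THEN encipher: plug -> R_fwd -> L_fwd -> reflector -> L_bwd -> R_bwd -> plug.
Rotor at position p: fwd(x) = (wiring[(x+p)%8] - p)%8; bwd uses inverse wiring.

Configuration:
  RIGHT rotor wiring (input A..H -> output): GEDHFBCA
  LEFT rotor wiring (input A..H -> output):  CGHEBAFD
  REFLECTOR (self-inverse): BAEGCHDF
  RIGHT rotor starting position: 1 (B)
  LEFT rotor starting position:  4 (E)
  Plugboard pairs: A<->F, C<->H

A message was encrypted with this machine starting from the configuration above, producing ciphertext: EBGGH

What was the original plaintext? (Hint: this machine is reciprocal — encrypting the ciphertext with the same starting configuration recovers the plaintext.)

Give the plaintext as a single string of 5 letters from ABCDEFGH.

Answer: HDEEC

Derivation:
Char 1 ('E'): step: R->2, L=4; E->plug->E->R->A->L->F->refl->H->L'->D->R'->C->plug->H
Char 2 ('B'): step: R->3, L=4; B->plug->B->R->C->L->B->refl->A->L'->H->R'->D->plug->D
Char 3 ('G'): step: R->4, L=4; G->plug->G->R->H->L->A->refl->B->L'->C->R'->E->plug->E
Char 4 ('G'): step: R->5, L=4; G->plug->G->R->C->L->B->refl->A->L'->H->R'->E->plug->E
Char 5 ('H'): step: R->6, L=4; H->plug->C->R->A->L->F->refl->H->L'->D->R'->H->plug->C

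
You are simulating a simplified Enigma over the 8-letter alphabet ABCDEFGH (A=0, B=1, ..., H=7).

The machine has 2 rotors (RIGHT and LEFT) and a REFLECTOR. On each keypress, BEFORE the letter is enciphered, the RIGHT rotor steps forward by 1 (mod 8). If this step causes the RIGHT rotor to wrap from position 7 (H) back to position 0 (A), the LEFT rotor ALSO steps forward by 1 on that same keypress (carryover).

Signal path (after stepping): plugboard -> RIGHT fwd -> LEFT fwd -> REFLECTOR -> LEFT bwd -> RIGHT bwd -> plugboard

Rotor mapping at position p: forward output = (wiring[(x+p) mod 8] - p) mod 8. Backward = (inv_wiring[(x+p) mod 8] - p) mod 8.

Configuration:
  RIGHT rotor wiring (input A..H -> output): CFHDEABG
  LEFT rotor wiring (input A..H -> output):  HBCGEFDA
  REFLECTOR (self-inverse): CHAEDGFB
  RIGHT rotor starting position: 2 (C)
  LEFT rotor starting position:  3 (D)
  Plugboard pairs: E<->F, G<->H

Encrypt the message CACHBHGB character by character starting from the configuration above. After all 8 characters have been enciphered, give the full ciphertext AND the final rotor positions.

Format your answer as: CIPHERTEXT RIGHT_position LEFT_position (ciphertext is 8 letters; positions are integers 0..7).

Answer: ACGCGACC 2 4

Derivation:
Char 1 ('C'): step: R->3, L=3; C->plug->C->R->F->L->E->refl->D->L'->A->R'->A->plug->A
Char 2 ('A'): step: R->4, L=3; A->plug->A->R->A->L->D->refl->E->L'->F->R'->C->plug->C
Char 3 ('C'): step: R->5, L=3; C->plug->C->R->B->L->B->refl->H->L'->H->R'->H->plug->G
Char 4 ('H'): step: R->6, L=3; H->plug->G->R->G->L->G->refl->F->L'->E->R'->C->plug->C
Char 5 ('B'): step: R->7, L=3; B->plug->B->R->D->L->A->refl->C->L'->C->R'->H->plug->G
Char 6 ('H'): step: R->0, L->4 (L advanced); H->plug->G->R->B->L->B->refl->H->L'->C->R'->A->plug->A
Char 7 ('G'): step: R->1, L=4; G->plug->H->R->B->L->B->refl->H->L'->C->R'->C->plug->C
Char 8 ('B'): step: R->2, L=4; B->plug->B->R->B->L->B->refl->H->L'->C->R'->C->plug->C
Final: ciphertext=ACGCGACC, RIGHT=2, LEFT=4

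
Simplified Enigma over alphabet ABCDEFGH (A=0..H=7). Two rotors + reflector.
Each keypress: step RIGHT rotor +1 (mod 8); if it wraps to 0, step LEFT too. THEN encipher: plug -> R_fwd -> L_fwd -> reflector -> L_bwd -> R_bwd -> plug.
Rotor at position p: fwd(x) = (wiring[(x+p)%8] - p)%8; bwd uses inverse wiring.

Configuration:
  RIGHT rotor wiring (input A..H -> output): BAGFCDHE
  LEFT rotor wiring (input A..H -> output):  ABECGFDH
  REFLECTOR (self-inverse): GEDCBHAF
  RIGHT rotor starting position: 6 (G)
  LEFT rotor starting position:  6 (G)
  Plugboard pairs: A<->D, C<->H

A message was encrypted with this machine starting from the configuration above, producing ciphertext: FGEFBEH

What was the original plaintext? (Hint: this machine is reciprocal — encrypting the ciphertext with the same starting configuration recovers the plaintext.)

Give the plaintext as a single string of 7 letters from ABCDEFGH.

Char 1 ('F'): step: R->7, L=6; F->plug->F->R->D->L->D->refl->C->L'->C->R'->B->plug->B
Char 2 ('G'): step: R->0, L->7 (L advanced); G->plug->G->R->H->L->E->refl->B->L'->B->R'->A->plug->D
Char 3 ('E'): step: R->1, L=7; E->plug->E->R->C->L->C->refl->D->L'->E->R'->C->plug->H
Char 4 ('F'): step: R->2, L=7; F->plug->F->R->C->L->C->refl->D->L'->E->R'->A->plug->D
Char 5 ('B'): step: R->3, L=7; B->plug->B->R->H->L->E->refl->B->L'->B->R'->E->plug->E
Char 6 ('E'): step: R->4, L=7; E->plug->E->R->F->L->H->refl->F->L'->D->R'->C->plug->H
Char 7 ('H'): step: R->5, L=7; H->plug->C->R->H->L->E->refl->B->L'->B->R'->F->plug->F

Answer: BDHDEHF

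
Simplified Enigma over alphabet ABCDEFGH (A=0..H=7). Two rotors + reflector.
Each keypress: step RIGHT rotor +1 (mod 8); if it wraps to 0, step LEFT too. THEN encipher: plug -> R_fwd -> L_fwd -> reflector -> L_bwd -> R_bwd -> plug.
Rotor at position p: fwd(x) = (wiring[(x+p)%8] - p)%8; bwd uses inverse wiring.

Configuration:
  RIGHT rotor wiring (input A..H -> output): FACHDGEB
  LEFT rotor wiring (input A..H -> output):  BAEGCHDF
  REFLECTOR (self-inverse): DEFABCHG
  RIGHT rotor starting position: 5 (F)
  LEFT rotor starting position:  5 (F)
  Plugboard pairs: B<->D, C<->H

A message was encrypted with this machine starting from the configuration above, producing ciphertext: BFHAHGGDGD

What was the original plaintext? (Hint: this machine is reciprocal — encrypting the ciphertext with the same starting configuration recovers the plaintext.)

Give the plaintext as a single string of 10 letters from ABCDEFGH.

Answer: EAAHBFACBG

Derivation:
Char 1 ('B'): step: R->6, L=5; B->plug->D->R->C->L->A->refl->D->L'->E->R'->E->plug->E
Char 2 ('F'): step: R->7, L=5; F->plug->F->R->E->L->D->refl->A->L'->C->R'->A->plug->A
Char 3 ('H'): step: R->0, L->6 (L advanced); H->plug->C->R->C->L->D->refl->A->L'->F->R'->A->plug->A
Char 4 ('A'): step: R->1, L=6; A->plug->A->R->H->L->B->refl->E->L'->G->R'->C->plug->H
Char 5 ('H'): step: R->2, L=6; H->plug->C->R->B->L->H->refl->G->L'->E->R'->D->plug->B
Char 6 ('G'): step: R->3, L=6; G->plug->G->R->F->L->A->refl->D->L'->C->R'->F->plug->F
Char 7 ('G'): step: R->4, L=6; G->plug->G->R->G->L->E->refl->B->L'->H->R'->A->plug->A
Char 8 ('D'): step: R->5, L=6; D->plug->B->R->H->L->B->refl->E->L'->G->R'->H->plug->C
Char 9 ('G'): step: R->6, L=6; G->plug->G->R->F->L->A->refl->D->L'->C->R'->D->plug->B
Char 10 ('D'): step: R->7, L=6; D->plug->B->R->G->L->E->refl->B->L'->H->R'->G->plug->G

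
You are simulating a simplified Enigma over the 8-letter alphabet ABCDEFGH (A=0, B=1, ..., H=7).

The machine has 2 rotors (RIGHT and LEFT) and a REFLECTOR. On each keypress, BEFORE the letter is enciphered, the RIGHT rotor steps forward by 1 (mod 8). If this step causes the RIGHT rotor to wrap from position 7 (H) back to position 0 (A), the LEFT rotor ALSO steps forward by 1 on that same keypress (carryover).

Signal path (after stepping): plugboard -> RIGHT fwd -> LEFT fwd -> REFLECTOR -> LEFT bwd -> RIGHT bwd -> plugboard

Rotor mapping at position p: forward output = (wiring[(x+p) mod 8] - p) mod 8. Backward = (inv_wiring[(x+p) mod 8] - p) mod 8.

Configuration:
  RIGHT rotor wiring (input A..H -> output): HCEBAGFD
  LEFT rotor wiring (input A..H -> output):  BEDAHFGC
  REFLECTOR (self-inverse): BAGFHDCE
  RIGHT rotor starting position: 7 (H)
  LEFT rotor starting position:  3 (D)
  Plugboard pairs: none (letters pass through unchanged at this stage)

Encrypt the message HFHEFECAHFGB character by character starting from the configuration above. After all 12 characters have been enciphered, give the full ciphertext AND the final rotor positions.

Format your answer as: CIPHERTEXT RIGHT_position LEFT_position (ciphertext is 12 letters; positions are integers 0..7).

Char 1 ('H'): step: R->0, L->4 (L advanced); H->plug->H->R->D->L->G->refl->C->L'->C->R'->B->plug->B
Char 2 ('F'): step: R->1, L=4; F->plug->F->R->E->L->F->refl->D->L'->A->R'->C->plug->C
Char 3 ('H'): step: R->2, L=4; H->plug->H->R->A->L->D->refl->F->L'->E->R'->D->plug->D
Char 4 ('E'): step: R->3, L=4; E->plug->E->R->A->L->D->refl->F->L'->E->R'->F->plug->F
Char 5 ('F'): step: R->4, L=4; F->plug->F->R->G->L->H->refl->E->L'->H->R'->D->plug->D
Char 6 ('E'): step: R->5, L=4; E->plug->E->R->F->L->A->refl->B->L'->B->R'->A->plug->A
Char 7 ('C'): step: R->6, L=4; C->plug->C->R->B->L->B->refl->A->L'->F->R'->B->plug->B
Char 8 ('A'): step: R->7, L=4; A->plug->A->R->E->L->F->refl->D->L'->A->R'->B->plug->B
Char 9 ('H'): step: R->0, L->5 (L advanced); H->plug->H->R->D->L->E->refl->H->L'->E->R'->C->plug->C
Char 10 ('F'): step: R->1, L=5; F->plug->F->R->E->L->H->refl->E->L'->D->R'->B->plug->B
Char 11 ('G'): step: R->2, L=5; G->plug->G->R->F->L->G->refl->C->L'->H->R'->B->plug->B
Char 12 ('B'): step: R->3, L=5; B->plug->B->R->F->L->G->refl->C->L'->H->R'->G->plug->G
Final: ciphertext=BCDFDABBCBBG, RIGHT=3, LEFT=5

Answer: BCDFDABBCBBG 3 5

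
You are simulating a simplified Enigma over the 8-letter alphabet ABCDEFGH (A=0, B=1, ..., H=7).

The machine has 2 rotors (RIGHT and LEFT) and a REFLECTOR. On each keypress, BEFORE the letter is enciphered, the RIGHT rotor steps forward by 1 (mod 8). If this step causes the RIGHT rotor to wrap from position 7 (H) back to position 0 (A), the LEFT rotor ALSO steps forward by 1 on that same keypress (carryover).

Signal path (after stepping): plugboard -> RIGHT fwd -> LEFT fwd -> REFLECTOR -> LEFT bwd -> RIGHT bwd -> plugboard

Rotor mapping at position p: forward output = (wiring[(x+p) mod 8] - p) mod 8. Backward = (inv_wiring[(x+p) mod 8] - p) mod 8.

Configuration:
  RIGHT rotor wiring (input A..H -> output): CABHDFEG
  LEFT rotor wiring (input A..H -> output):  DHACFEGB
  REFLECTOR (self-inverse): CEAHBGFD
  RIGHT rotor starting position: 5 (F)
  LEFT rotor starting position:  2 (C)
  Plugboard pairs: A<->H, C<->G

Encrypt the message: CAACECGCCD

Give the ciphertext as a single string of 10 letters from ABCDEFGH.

Char 1 ('C'): step: R->6, L=2; C->plug->G->R->F->L->H->refl->D->L'->C->R'->D->plug->D
Char 2 ('A'): step: R->7, L=2; A->plug->H->R->F->L->H->refl->D->L'->C->R'->D->plug->D
Char 3 ('A'): step: R->0, L->3 (L advanced); A->plug->H->R->G->L->E->refl->B->L'->C->R'->A->plug->H
Char 4 ('C'): step: R->1, L=3; C->plug->G->R->F->L->A->refl->C->L'->B->R'->H->plug->A
Char 5 ('E'): step: R->2, L=3; E->plug->E->R->C->L->B->refl->E->L'->G->R'->H->plug->A
Char 6 ('C'): step: R->3, L=3; C->plug->G->R->F->L->A->refl->C->L'->B->R'->D->plug->D
Char 7 ('G'): step: R->4, L=3; G->plug->C->R->A->L->H->refl->D->L'->D->R'->H->plug->A
Char 8 ('C'): step: R->5, L=3; C->plug->G->R->C->L->B->refl->E->L'->G->R'->H->plug->A
Char 9 ('C'): step: R->6, L=3; C->plug->G->R->F->L->A->refl->C->L'->B->R'->F->plug->F
Char 10 ('D'): step: R->7, L=3; D->plug->D->R->C->L->B->refl->E->L'->G->R'->G->plug->C

Answer: DDHAADAAFC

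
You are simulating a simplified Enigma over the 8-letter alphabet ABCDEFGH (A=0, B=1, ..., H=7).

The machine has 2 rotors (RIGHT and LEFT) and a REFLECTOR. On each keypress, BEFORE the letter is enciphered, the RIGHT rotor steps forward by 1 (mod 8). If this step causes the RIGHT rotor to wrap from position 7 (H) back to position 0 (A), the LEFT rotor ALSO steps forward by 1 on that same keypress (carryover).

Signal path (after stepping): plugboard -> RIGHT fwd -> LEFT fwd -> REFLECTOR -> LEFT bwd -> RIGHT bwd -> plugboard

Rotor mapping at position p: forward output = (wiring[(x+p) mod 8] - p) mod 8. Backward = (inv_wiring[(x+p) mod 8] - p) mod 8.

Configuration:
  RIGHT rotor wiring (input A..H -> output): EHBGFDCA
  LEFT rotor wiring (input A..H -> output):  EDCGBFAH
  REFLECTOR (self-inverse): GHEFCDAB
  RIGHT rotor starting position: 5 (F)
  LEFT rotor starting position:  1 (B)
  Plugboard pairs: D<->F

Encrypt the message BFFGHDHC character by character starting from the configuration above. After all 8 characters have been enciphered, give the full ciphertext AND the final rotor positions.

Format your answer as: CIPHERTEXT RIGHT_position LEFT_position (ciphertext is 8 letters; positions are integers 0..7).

Answer: GECECHBB 5 2

Derivation:
Char 1 ('B'): step: R->6, L=1; B->plug->B->R->C->L->F->refl->D->L'->H->R'->G->plug->G
Char 2 ('F'): step: R->7, L=1; F->plug->D->R->C->L->F->refl->D->L'->H->R'->E->plug->E
Char 3 ('F'): step: R->0, L->2 (L advanced); F->plug->D->R->G->L->C->refl->E->L'->B->R'->C->plug->C
Char 4 ('G'): step: R->1, L=2; G->plug->G->R->H->L->B->refl->H->L'->C->R'->E->plug->E
Char 5 ('H'): step: R->2, L=2; H->plug->H->R->F->L->F->refl->D->L'->D->R'->C->plug->C
Char 6 ('D'): step: R->3, L=2; D->plug->F->R->B->L->E->refl->C->L'->G->R'->H->plug->H
Char 7 ('H'): step: R->4, L=2; H->plug->H->R->C->L->H->refl->B->L'->H->R'->B->plug->B
Char 8 ('C'): step: R->5, L=2; C->plug->C->R->D->L->D->refl->F->L'->F->R'->B->plug->B
Final: ciphertext=GECECHBB, RIGHT=5, LEFT=2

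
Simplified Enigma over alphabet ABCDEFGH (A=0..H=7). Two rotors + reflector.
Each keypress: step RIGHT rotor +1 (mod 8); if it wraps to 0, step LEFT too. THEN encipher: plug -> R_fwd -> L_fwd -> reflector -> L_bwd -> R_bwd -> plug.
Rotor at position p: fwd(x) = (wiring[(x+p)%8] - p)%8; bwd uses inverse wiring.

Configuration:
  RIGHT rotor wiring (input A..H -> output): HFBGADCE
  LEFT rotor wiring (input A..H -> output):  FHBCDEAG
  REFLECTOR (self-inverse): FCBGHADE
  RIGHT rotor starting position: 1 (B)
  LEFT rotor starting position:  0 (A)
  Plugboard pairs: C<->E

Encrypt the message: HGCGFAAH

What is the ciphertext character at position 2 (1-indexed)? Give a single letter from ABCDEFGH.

Char 1 ('H'): step: R->2, L=0; H->plug->H->R->D->L->C->refl->B->L'->C->R'->F->plug->F
Char 2 ('G'): step: R->3, L=0; G->plug->G->R->C->L->B->refl->C->L'->D->R'->A->plug->A

A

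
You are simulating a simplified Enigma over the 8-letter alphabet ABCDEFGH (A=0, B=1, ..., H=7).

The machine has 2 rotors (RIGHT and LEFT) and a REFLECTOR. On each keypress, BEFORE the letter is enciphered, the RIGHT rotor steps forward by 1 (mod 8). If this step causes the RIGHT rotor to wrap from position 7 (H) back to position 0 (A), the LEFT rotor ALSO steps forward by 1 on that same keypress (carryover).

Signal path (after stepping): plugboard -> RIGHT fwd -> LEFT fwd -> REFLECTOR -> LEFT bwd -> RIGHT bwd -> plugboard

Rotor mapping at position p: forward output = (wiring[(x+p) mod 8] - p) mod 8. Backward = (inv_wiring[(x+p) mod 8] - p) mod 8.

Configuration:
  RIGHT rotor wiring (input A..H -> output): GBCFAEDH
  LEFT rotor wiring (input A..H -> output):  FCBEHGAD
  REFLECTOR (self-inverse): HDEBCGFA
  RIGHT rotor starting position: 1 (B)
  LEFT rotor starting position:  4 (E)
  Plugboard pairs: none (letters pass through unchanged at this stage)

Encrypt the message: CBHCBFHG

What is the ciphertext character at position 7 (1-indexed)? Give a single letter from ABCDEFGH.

Char 1 ('C'): step: R->2, L=4; C->plug->C->R->G->L->F->refl->G->L'->F->R'->F->plug->F
Char 2 ('B'): step: R->3, L=4; B->plug->B->R->F->L->G->refl->F->L'->G->R'->G->plug->G
Char 3 ('H'): step: R->4, L=4; H->plug->H->R->B->L->C->refl->E->L'->C->R'->E->plug->E
Char 4 ('C'): step: R->5, L=4; C->plug->C->R->C->L->E->refl->C->L'->B->R'->D->plug->D
Char 5 ('B'): step: R->6, L=4; B->plug->B->R->B->L->C->refl->E->L'->C->R'->G->plug->G
Char 6 ('F'): step: R->7, L=4; F->plug->F->R->B->L->C->refl->E->L'->C->R'->C->plug->C
Char 7 ('H'): step: R->0, L->5 (L advanced); H->plug->H->R->H->L->C->refl->E->L'->F->R'->D->plug->D

D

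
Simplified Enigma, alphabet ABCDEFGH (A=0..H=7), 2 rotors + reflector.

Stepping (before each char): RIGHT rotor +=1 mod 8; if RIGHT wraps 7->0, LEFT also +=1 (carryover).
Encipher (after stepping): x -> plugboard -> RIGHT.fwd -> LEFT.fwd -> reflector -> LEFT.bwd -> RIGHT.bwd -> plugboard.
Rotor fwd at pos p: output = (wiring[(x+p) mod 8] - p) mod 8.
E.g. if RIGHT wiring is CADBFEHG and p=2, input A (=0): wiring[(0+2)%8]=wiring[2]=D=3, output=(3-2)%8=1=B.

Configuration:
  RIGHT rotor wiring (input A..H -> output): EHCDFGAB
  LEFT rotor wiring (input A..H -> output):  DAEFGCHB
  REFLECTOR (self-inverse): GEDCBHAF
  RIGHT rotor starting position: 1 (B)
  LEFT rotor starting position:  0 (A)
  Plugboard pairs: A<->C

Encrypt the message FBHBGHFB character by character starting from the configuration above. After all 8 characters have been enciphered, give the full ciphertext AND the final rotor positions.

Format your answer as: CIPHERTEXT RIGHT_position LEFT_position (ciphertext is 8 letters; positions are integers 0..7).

Char 1 ('F'): step: R->2, L=0; F->plug->F->R->H->L->B->refl->E->L'->C->R'->G->plug->G
Char 2 ('B'): step: R->3, L=0; B->plug->B->R->C->L->E->refl->B->L'->H->R'->H->plug->H
Char 3 ('H'): step: R->4, L=0; H->plug->H->R->H->L->B->refl->E->L'->C->R'->B->plug->B
Char 4 ('B'): step: R->5, L=0; B->plug->B->R->D->L->F->refl->H->L'->G->R'->G->plug->G
Char 5 ('G'): step: R->6, L=0; G->plug->G->R->H->L->B->refl->E->L'->C->R'->A->plug->C
Char 6 ('H'): step: R->7, L=0; H->plug->H->R->B->L->A->refl->G->L'->E->R'->E->plug->E
Char 7 ('F'): step: R->0, L->1 (L advanced); F->plug->F->R->G->L->A->refl->G->L'->F->R'->E->plug->E
Char 8 ('B'): step: R->1, L=1; B->plug->B->R->B->L->D->refl->C->L'->H->R'->F->plug->F
Final: ciphertext=GHBGCEEF, RIGHT=1, LEFT=1

Answer: GHBGCEEF 1 1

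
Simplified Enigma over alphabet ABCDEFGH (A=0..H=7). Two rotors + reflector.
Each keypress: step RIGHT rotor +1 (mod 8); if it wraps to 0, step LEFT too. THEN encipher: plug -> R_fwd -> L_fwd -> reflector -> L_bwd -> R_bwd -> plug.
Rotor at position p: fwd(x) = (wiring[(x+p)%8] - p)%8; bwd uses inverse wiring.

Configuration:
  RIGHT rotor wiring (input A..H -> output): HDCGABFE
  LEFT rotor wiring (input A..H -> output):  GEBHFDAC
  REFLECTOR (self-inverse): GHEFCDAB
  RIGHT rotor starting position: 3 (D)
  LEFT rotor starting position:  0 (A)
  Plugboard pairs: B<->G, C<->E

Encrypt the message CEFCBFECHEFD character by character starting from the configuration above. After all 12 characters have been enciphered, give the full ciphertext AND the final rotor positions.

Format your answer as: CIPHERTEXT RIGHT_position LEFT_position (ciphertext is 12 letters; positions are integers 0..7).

Char 1 ('C'): step: R->4, L=0; C->plug->E->R->D->L->H->refl->B->L'->C->R'->H->plug->H
Char 2 ('E'): step: R->5, L=0; E->plug->C->R->H->L->C->refl->E->L'->B->R'->G->plug->B
Char 3 ('F'): step: R->6, L=0; F->plug->F->R->A->L->G->refl->A->L'->G->R'->B->plug->G
Char 4 ('C'): step: R->7, L=0; C->plug->E->R->H->L->C->refl->E->L'->B->R'->F->plug->F
Char 5 ('B'): step: R->0, L->1 (L advanced); B->plug->G->R->F->L->H->refl->B->L'->G->R'->D->plug->D
Char 6 ('F'): step: R->1, L=1; F->plug->F->R->E->L->C->refl->E->L'->D->R'->G->plug->B
Char 7 ('E'): step: R->2, L=1; E->plug->C->R->G->L->B->refl->H->L'->F->R'->G->plug->B
Char 8 ('C'): step: R->3, L=1; C->plug->E->R->B->L->A->refl->G->L'->C->R'->D->plug->D
Char 9 ('H'): step: R->4, L=1; H->plug->H->R->C->L->G->refl->A->L'->B->R'->C->plug->E
Char 10 ('E'): step: R->5, L=1; E->plug->C->R->H->L->F->refl->D->L'->A->R'->B->plug->G
Char 11 ('F'): step: R->6, L=1; F->plug->F->R->A->L->D->refl->F->L'->H->R'->A->plug->A
Char 12 ('D'): step: R->7, L=1; D->plug->D->R->D->L->E->refl->C->L'->E->R'->C->plug->E
Final: ciphertext=HBGFDBBDEGAE, RIGHT=7, LEFT=1

Answer: HBGFDBBDEGAE 7 1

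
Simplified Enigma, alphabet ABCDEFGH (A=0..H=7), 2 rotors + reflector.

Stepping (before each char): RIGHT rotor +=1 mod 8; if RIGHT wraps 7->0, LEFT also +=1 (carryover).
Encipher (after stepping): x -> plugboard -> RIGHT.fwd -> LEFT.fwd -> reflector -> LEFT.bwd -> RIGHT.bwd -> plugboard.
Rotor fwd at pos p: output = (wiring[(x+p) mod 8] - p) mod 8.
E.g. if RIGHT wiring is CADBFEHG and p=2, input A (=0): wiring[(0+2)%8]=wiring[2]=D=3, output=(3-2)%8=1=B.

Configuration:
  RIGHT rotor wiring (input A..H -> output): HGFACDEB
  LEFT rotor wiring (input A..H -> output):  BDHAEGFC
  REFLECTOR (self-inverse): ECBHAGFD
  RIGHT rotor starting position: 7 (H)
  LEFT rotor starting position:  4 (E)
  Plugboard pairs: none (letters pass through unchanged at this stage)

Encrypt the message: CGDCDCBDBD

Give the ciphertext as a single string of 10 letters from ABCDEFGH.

Char 1 ('C'): step: R->0, L->5 (L advanced); C->plug->C->R->F->L->C->refl->B->L'->A->R'->D->plug->D
Char 2 ('G'): step: R->1, L=5; G->plug->G->R->A->L->B->refl->C->L'->F->R'->A->plug->A
Char 3 ('D'): step: R->2, L=5; D->plug->D->R->B->L->A->refl->E->L'->D->R'->A->plug->A
Char 4 ('C'): step: R->3, L=5; C->plug->C->R->A->L->B->refl->C->L'->F->R'->A->plug->A
Char 5 ('D'): step: R->4, L=5; D->plug->D->R->F->L->C->refl->B->L'->A->R'->C->plug->C
Char 6 ('C'): step: R->5, L=5; C->plug->C->R->E->L->G->refl->F->L'->C->R'->D->plug->D
Char 7 ('B'): step: R->6, L=5; B->plug->B->R->D->L->E->refl->A->L'->B->R'->C->plug->C
Char 8 ('D'): step: R->7, L=5; D->plug->D->R->G->L->D->refl->H->L'->H->R'->C->plug->C
Char 9 ('B'): step: R->0, L->6 (L advanced); B->plug->B->R->G->L->G->refl->F->L'->D->R'->F->plug->F
Char 10 ('D'): step: R->1, L=6; D->plug->D->R->B->L->E->refl->A->L'->H->R'->C->plug->C

Answer: DAAACDCCFC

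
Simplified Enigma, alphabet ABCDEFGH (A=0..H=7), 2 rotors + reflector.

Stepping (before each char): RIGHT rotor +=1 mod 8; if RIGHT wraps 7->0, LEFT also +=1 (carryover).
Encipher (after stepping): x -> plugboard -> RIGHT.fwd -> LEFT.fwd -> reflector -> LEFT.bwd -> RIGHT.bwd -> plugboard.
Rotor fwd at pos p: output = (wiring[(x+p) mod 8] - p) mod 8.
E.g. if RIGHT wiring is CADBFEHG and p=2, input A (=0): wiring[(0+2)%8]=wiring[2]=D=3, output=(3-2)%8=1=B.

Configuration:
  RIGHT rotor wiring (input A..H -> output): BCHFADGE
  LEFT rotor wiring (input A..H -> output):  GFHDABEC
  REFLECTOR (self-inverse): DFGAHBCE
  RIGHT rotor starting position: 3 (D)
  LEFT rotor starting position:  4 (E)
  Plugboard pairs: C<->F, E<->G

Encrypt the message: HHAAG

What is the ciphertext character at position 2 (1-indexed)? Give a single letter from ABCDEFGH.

Char 1 ('H'): step: R->4, L=4; H->plug->H->R->B->L->F->refl->B->L'->F->R'->E->plug->G
Char 2 ('H'): step: R->5, L=4; H->plug->H->R->D->L->G->refl->C->L'->E->R'->D->plug->D

D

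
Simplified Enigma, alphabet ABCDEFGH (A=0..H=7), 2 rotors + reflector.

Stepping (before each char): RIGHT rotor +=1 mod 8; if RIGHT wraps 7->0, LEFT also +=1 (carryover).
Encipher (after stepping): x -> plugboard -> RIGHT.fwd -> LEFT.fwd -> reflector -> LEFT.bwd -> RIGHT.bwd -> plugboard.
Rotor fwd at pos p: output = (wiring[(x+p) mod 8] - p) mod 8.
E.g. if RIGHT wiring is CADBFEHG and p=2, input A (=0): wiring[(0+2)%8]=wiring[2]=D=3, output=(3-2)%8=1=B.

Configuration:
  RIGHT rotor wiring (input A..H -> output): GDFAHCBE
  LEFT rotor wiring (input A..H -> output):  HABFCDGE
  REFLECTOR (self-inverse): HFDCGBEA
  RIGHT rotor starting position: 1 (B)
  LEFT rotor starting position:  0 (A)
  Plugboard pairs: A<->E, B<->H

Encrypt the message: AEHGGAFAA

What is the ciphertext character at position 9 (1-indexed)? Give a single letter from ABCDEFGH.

Char 1 ('A'): step: R->2, L=0; A->plug->E->R->H->L->E->refl->G->L'->G->R'->B->plug->H
Char 2 ('E'): step: R->3, L=0; E->plug->A->R->F->L->D->refl->C->L'->E->R'->B->plug->H
Char 3 ('H'): step: R->4, L=0; H->plug->B->R->G->L->G->refl->E->L'->H->R'->F->plug->F
Char 4 ('G'): step: R->5, L=0; G->plug->G->R->D->L->F->refl->B->L'->C->R'->H->plug->B
Char 5 ('G'): step: R->6, L=0; G->plug->G->R->B->L->A->refl->H->L'->A->R'->C->plug->C
Char 6 ('A'): step: R->7, L=0; A->plug->E->R->B->L->A->refl->H->L'->A->R'->F->plug->F
Char 7 ('F'): step: R->0, L->1 (L advanced); F->plug->F->R->C->L->E->refl->G->L'->H->R'->E->plug->A
Char 8 ('A'): step: R->1, L=1; A->plug->E->R->B->L->A->refl->H->L'->A->R'->F->plug->F
Char 9 ('A'): step: R->2, L=1; A->plug->E->R->H->L->G->refl->E->L'->C->R'->F->plug->F

F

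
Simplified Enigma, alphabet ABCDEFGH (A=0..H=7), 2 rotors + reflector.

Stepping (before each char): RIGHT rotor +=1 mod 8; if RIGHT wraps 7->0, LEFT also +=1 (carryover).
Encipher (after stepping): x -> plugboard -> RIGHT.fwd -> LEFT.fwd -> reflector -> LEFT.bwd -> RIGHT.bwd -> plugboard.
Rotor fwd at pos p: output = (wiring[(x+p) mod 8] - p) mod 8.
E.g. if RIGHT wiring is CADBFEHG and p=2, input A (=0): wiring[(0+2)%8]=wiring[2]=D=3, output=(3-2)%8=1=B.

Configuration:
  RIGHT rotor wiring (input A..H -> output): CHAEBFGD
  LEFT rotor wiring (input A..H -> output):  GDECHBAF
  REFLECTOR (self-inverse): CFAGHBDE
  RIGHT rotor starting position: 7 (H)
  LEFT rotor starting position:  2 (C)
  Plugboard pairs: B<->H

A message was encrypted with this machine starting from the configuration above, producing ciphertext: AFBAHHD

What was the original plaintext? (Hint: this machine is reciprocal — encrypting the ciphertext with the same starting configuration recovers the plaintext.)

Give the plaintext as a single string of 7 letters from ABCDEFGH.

Answer: FGHEBAA

Derivation:
Char 1 ('A'): step: R->0, L->3 (L advanced); A->plug->A->R->C->L->G->refl->D->L'->F->R'->F->plug->F
Char 2 ('F'): step: R->1, L=3; F->plug->F->R->F->L->D->refl->G->L'->C->R'->G->plug->G
Char 3 ('B'): step: R->2, L=3; B->plug->H->R->F->L->D->refl->G->L'->C->R'->B->plug->H
Char 4 ('A'): step: R->3, L=3; A->plug->A->R->B->L->E->refl->H->L'->A->R'->E->plug->E
Char 5 ('H'): step: R->4, L=3; H->plug->B->R->B->L->E->refl->H->L'->A->R'->H->plug->B
Char 6 ('H'): step: R->5, L=3; H->plug->B->R->B->L->E->refl->H->L'->A->R'->A->plug->A
Char 7 ('D'): step: R->6, L=3; D->plug->D->R->B->L->E->refl->H->L'->A->R'->A->plug->A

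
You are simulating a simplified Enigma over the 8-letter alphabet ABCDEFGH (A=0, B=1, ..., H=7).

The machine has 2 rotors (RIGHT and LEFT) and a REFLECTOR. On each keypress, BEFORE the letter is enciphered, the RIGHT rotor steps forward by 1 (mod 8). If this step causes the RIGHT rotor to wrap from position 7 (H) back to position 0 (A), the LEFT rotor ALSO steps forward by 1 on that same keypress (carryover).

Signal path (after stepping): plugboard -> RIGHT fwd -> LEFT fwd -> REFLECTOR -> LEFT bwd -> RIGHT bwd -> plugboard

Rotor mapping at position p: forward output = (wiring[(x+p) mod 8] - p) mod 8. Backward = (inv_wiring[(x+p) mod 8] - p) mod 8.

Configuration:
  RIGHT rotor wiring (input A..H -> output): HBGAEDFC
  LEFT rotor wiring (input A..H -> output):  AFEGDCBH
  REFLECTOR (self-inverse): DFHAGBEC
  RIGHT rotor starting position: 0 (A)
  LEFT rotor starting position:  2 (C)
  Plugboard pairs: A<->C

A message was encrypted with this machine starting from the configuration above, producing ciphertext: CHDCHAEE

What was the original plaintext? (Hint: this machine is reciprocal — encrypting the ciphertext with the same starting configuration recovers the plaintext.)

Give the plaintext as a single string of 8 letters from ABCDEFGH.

Answer: FECHGGHF

Derivation:
Char 1 ('C'): step: R->1, L=2; C->plug->A->R->A->L->C->refl->H->L'->E->R'->F->plug->F
Char 2 ('H'): step: R->2, L=2; H->plug->H->R->H->L->D->refl->A->L'->D->R'->E->plug->E
Char 3 ('D'): step: R->3, L=2; D->plug->D->R->C->L->B->refl->F->L'->F->R'->A->plug->C
Char 4 ('C'): step: R->4, L=2; C->plug->A->R->A->L->C->refl->H->L'->E->R'->H->plug->H
Char 5 ('H'): step: R->5, L=2; H->plug->H->R->H->L->D->refl->A->L'->D->R'->G->plug->G
Char 6 ('A'): step: R->6, L=2; A->plug->C->R->B->L->E->refl->G->L'->G->R'->G->plug->G
Char 7 ('E'): step: R->7, L=2; E->plug->E->R->B->L->E->refl->G->L'->G->R'->H->plug->H
Char 8 ('E'): step: R->0, L->3 (L advanced); E->plug->E->R->E->L->E->refl->G->L'->D->R'->F->plug->F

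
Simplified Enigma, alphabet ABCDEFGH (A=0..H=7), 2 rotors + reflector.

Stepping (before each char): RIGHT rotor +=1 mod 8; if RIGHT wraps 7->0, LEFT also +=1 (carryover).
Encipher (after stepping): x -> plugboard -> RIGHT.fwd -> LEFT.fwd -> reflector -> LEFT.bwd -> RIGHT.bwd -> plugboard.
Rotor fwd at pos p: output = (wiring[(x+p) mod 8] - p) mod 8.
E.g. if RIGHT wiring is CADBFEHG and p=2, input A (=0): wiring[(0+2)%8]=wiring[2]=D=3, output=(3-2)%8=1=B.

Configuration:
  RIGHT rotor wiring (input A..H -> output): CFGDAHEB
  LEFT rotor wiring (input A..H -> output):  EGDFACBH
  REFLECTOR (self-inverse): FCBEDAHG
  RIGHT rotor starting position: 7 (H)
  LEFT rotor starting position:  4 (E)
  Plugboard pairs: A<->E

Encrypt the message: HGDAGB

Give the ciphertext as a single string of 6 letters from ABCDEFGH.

Answer: FAHEEF

Derivation:
Char 1 ('H'): step: R->0, L->5 (L advanced); H->plug->H->R->B->L->E->refl->D->L'->H->R'->F->plug->F
Char 2 ('G'): step: R->1, L=5; G->plug->G->R->A->L->F->refl->A->L'->G->R'->E->plug->A
Char 3 ('D'): step: R->2, L=5; D->plug->D->R->F->L->G->refl->H->L'->D->R'->H->plug->H
Char 4 ('A'): step: R->3, L=5; A->plug->E->R->G->L->A->refl->F->L'->A->R'->A->plug->E
Char 5 ('G'): step: R->4, L=5; G->plug->G->R->C->L->C->refl->B->L'->E->R'->A->plug->E
Char 6 ('B'): step: R->5, L=5; B->plug->B->R->H->L->D->refl->E->L'->B->R'->F->plug->F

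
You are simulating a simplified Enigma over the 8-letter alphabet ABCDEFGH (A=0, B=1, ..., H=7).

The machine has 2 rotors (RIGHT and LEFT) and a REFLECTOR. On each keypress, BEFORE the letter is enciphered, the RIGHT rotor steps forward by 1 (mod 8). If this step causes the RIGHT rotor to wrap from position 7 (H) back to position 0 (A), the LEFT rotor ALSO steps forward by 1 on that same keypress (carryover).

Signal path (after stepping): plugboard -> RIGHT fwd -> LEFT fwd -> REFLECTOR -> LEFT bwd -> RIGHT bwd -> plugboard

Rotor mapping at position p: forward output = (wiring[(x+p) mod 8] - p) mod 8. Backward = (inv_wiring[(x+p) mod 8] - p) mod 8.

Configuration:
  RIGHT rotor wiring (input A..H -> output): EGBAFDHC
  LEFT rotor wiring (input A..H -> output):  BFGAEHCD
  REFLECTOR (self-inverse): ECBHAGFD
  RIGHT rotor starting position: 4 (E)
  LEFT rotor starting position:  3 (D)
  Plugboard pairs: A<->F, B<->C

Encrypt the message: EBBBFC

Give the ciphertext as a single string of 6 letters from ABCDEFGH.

Answer: FFFAAE

Derivation:
Char 1 ('E'): step: R->5, L=3; E->plug->E->R->B->L->B->refl->C->L'->G->R'->A->plug->F
Char 2 ('B'): step: R->6, L=3; B->plug->C->R->G->L->C->refl->B->L'->B->R'->A->plug->F
Char 3 ('B'): step: R->7, L=3; B->plug->C->R->H->L->D->refl->H->L'->D->R'->A->plug->F
Char 4 ('B'): step: R->0, L->4 (L advanced); B->plug->C->R->B->L->D->refl->H->L'->D->R'->F->plug->A
Char 5 ('F'): step: R->1, L=4; F->plug->A->R->F->L->B->refl->C->L'->G->R'->F->plug->A
Char 6 ('C'): step: R->2, L=4; C->plug->B->R->G->L->C->refl->B->L'->F->R'->E->plug->E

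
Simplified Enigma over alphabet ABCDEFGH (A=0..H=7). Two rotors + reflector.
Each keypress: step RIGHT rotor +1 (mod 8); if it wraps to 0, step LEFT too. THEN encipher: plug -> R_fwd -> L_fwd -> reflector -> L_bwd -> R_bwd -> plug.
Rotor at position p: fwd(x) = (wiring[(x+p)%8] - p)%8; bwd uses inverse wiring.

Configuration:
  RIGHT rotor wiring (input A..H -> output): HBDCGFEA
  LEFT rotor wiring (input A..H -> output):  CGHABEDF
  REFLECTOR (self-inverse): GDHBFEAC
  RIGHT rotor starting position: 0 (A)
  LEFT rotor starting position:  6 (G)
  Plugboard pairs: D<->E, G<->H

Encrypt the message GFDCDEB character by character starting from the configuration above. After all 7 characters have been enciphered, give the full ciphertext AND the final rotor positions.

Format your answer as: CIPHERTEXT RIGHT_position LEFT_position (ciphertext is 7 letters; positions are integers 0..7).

Char 1 ('G'): step: R->1, L=6; G->plug->H->R->G->L->D->refl->B->L'->E->R'->E->plug->D
Char 2 ('F'): step: R->2, L=6; F->plug->F->R->G->L->D->refl->B->L'->E->R'->C->plug->C
Char 3 ('D'): step: R->3, L=6; D->plug->E->R->F->L->C->refl->H->L'->B->R'->D->plug->E
Char 4 ('C'): step: R->4, L=6; C->plug->C->R->A->L->F->refl->E->L'->C->R'->A->plug->A
Char 5 ('D'): step: R->5, L=6; D->plug->E->R->E->L->B->refl->D->L'->G->R'->F->plug->F
Char 6 ('E'): step: R->6, L=6; E->plug->D->R->D->L->A->refl->G->L'->H->R'->H->plug->G
Char 7 ('B'): step: R->7, L=6; B->plug->B->R->A->L->F->refl->E->L'->C->R'->C->plug->C
Final: ciphertext=DCEAFGC, RIGHT=7, LEFT=6

Answer: DCEAFGC 7 6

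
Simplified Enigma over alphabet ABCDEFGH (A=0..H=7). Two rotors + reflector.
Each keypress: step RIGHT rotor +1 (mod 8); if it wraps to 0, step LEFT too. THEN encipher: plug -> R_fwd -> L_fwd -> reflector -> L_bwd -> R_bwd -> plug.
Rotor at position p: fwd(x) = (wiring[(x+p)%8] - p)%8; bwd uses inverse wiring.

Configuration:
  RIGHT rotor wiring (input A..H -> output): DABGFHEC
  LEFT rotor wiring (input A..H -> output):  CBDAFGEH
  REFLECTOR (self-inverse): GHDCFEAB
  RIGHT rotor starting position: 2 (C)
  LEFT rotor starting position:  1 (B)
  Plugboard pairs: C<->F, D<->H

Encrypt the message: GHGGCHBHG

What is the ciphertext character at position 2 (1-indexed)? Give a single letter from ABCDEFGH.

Char 1 ('G'): step: R->3, L=1; G->plug->G->R->F->L->D->refl->C->L'->B->R'->D->plug->H
Char 2 ('H'): step: R->4, L=1; H->plug->D->R->G->L->G->refl->A->L'->A->R'->C->plug->F

F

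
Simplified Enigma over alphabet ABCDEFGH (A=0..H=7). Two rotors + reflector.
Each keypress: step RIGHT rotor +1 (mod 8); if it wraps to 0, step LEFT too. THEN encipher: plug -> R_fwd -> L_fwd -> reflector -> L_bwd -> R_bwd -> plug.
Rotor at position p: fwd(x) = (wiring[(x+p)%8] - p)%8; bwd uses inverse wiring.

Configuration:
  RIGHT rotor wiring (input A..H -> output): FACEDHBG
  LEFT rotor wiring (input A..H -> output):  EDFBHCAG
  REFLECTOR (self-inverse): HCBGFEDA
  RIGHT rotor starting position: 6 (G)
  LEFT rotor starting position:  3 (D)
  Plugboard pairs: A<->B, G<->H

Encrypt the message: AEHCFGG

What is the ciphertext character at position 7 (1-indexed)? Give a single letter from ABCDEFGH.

Char 1 ('A'): step: R->7, L=3; A->plug->B->R->G->L->A->refl->H->L'->C->R'->H->plug->G
Char 2 ('E'): step: R->0, L->4 (L advanced); E->plug->E->R->D->L->C->refl->B->L'->G->R'->H->plug->G
Char 3 ('H'): step: R->1, L=4; H->plug->G->R->F->L->H->refl->A->L'->E->R'->H->plug->G
Char 4 ('C'): step: R->2, L=4; C->plug->C->R->B->L->G->refl->D->L'->A->R'->A->plug->B
Char 5 ('F'): step: R->3, L=4; F->plug->F->R->C->L->E->refl->F->L'->H->R'->H->plug->G
Char 6 ('G'): step: R->4, L=4; G->plug->H->R->A->L->D->refl->G->L'->B->R'->E->plug->E
Char 7 ('G'): step: R->5, L=4; G->plug->H->R->G->L->B->refl->C->L'->D->R'->E->plug->E

E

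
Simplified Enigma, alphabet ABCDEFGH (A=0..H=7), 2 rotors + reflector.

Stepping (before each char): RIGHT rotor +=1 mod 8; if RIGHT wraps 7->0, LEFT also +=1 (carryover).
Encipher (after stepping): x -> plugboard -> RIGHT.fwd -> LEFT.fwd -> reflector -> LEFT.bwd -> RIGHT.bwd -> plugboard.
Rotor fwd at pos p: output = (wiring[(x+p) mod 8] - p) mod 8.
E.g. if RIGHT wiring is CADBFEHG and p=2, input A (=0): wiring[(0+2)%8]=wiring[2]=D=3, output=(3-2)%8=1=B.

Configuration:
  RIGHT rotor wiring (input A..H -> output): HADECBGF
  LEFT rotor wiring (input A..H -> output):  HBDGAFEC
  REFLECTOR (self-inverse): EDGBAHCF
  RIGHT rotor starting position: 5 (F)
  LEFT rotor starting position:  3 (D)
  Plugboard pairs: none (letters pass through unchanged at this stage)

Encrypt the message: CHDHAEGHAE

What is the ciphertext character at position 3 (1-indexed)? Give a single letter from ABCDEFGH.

Char 1 ('C'): step: R->6, L=3; C->plug->C->R->B->L->F->refl->H->L'->E->R'->G->plug->G
Char 2 ('H'): step: R->7, L=3; H->plug->H->R->H->L->A->refl->E->L'->F->R'->E->plug->E
Char 3 ('D'): step: R->0, L->4 (L advanced); D->plug->D->R->E->L->D->refl->B->L'->B->R'->F->plug->F

F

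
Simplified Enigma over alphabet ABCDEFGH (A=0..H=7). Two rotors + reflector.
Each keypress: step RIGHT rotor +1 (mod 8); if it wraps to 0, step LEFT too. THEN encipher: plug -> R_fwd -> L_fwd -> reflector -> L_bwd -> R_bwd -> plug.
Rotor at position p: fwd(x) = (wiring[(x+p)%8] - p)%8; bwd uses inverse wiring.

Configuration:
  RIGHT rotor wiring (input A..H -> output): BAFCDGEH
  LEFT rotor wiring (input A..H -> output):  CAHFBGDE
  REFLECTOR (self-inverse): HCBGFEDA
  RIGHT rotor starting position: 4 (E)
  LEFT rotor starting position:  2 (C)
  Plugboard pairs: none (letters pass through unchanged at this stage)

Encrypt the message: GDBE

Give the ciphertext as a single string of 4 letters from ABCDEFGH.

Char 1 ('G'): step: R->5, L=2; G->plug->G->R->F->L->C->refl->B->L'->E->R'->D->plug->D
Char 2 ('D'): step: R->6, L=2; D->plug->D->R->C->L->H->refl->A->L'->G->R'->A->plug->A
Char 3 ('B'): step: R->7, L=2; B->plug->B->R->C->L->H->refl->A->L'->G->R'->D->plug->D
Char 4 ('E'): step: R->0, L->3 (L advanced); E->plug->E->R->D->L->A->refl->H->L'->F->R'->C->plug->C

Answer: DADC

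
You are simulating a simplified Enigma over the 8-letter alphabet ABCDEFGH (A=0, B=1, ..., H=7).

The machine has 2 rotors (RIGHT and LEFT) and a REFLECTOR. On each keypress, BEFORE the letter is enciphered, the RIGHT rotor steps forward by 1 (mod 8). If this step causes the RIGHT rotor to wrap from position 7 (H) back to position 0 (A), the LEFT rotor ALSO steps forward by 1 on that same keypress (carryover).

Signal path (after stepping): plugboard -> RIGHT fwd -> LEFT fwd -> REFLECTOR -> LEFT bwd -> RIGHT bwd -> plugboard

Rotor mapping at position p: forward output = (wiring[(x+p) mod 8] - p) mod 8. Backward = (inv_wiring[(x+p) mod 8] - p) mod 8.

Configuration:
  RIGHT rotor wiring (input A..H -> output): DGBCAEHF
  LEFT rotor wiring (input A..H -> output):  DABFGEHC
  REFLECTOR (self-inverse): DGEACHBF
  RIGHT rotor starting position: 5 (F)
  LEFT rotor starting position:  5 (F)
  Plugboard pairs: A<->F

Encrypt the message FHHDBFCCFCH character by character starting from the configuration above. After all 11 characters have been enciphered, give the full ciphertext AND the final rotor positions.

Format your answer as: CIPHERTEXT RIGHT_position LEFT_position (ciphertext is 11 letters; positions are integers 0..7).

Answer: CDDBFADFEHB 0 7

Derivation:
Char 1 ('F'): step: R->6, L=5; F->plug->A->R->B->L->C->refl->E->L'->F->R'->C->plug->C
Char 2 ('H'): step: R->7, L=5; H->plug->H->R->A->L->H->refl->F->L'->C->R'->D->plug->D
Char 3 ('H'): step: R->0, L->6 (L advanced); H->plug->H->R->F->L->H->refl->F->L'->C->R'->D->plug->D
Char 4 ('D'): step: R->1, L=6; D->plug->D->R->H->L->G->refl->B->L'->A->R'->B->plug->B
Char 5 ('B'): step: R->2, L=6; B->plug->B->R->A->L->B->refl->G->L'->H->R'->A->plug->F
Char 6 ('F'): step: R->3, L=6; F->plug->A->R->H->L->G->refl->B->L'->A->R'->F->plug->A
Char 7 ('C'): step: R->4, L=6; C->plug->C->R->D->L->C->refl->E->L'->B->R'->D->plug->D
Char 8 ('C'): step: R->5, L=6; C->plug->C->R->A->L->B->refl->G->L'->H->R'->A->plug->F
Char 9 ('F'): step: R->6, L=6; F->plug->A->R->B->L->E->refl->C->L'->D->R'->E->plug->E
Char 10 ('C'): step: R->7, L=6; C->plug->C->R->H->L->G->refl->B->L'->A->R'->H->plug->H
Char 11 ('H'): step: R->0, L->7 (L advanced); H->plug->H->R->F->L->H->refl->F->L'->G->R'->B->plug->B
Final: ciphertext=CDDBFADFEHB, RIGHT=0, LEFT=7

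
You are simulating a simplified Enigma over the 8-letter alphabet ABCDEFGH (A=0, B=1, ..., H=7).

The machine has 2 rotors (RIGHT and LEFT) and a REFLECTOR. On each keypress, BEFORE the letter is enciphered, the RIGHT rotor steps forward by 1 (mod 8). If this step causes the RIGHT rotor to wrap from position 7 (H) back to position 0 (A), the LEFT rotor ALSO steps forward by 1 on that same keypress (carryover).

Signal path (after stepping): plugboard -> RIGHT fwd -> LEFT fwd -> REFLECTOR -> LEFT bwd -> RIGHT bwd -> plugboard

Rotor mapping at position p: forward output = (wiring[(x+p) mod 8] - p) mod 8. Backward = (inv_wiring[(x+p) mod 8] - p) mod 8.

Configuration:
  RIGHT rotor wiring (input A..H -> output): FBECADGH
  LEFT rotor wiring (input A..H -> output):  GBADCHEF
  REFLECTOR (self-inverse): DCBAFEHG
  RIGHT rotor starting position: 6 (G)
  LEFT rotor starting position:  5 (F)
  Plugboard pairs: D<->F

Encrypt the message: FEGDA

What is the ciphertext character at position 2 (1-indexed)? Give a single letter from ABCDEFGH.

Char 1 ('F'): step: R->7, L=5; F->plug->D->R->F->L->D->refl->A->L'->C->R'->C->plug->C
Char 2 ('E'): step: R->0, L->6 (L advanced); E->plug->E->R->A->L->G->refl->H->L'->B->R'->B->plug->B

B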